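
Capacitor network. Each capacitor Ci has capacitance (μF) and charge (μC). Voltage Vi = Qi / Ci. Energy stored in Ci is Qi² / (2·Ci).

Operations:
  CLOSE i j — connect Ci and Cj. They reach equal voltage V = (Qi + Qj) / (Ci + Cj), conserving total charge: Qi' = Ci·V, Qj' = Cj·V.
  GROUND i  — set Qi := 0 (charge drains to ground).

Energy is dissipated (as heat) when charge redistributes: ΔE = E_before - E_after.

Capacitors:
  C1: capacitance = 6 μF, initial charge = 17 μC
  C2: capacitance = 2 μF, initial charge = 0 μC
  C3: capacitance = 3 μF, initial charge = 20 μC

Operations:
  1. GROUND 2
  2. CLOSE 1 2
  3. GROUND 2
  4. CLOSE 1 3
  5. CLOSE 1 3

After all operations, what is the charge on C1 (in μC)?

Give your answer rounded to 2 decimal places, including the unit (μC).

Answer: 21.83 μC

Derivation:
Initial: C1(6μF, Q=17μC, V=2.83V), C2(2μF, Q=0μC, V=0.00V), C3(3μF, Q=20μC, V=6.67V)
Op 1: GROUND 2: Q2=0; energy lost=0.000
Op 2: CLOSE 1-2: Q_total=17.00, C_total=8.00, V=2.12; Q1=12.75, Q2=4.25; dissipated=6.021
Op 3: GROUND 2: Q2=0; energy lost=4.516
Op 4: CLOSE 1-3: Q_total=32.75, C_total=9.00, V=3.64; Q1=21.83, Q3=10.92; dissipated=20.627
Op 5: CLOSE 1-3: Q_total=32.75, C_total=9.00, V=3.64; Q1=21.83, Q3=10.92; dissipated=0.000
Final charges: Q1=21.83, Q2=0.00, Q3=10.92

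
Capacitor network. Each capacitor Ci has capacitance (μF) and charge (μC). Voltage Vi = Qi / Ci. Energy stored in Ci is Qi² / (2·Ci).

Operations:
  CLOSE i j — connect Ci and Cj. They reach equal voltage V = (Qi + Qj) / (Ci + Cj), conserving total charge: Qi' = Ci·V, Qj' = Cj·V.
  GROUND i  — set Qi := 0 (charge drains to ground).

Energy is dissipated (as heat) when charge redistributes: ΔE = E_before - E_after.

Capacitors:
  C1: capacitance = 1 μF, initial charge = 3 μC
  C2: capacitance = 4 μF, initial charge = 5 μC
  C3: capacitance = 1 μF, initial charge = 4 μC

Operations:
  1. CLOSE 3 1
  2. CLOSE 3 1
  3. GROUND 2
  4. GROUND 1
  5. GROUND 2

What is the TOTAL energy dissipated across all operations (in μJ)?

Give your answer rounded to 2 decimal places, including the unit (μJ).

Initial: C1(1μF, Q=3μC, V=3.00V), C2(4μF, Q=5μC, V=1.25V), C3(1μF, Q=4μC, V=4.00V)
Op 1: CLOSE 3-1: Q_total=7.00, C_total=2.00, V=3.50; Q3=3.50, Q1=3.50; dissipated=0.250
Op 2: CLOSE 3-1: Q_total=7.00, C_total=2.00, V=3.50; Q3=3.50, Q1=3.50; dissipated=0.000
Op 3: GROUND 2: Q2=0; energy lost=3.125
Op 4: GROUND 1: Q1=0; energy lost=6.125
Op 5: GROUND 2: Q2=0; energy lost=0.000
Total dissipated: 9.500 μJ

Answer: 9.50 μJ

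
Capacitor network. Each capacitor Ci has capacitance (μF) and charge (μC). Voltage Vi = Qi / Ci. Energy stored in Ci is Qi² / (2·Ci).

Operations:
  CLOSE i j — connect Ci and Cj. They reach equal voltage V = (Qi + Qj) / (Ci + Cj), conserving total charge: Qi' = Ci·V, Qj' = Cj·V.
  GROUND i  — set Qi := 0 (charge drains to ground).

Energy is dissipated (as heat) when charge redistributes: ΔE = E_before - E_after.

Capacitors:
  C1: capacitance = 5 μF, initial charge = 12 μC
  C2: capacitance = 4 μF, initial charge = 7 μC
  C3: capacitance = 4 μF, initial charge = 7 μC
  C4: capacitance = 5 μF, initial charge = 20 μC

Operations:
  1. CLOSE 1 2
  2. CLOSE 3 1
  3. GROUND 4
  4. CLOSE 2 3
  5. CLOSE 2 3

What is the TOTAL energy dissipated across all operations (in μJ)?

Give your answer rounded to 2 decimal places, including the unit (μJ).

Initial: C1(5μF, Q=12μC, V=2.40V), C2(4μF, Q=7μC, V=1.75V), C3(4μF, Q=7μC, V=1.75V), C4(5μF, Q=20μC, V=4.00V)
Op 1: CLOSE 1-2: Q_total=19.00, C_total=9.00, V=2.11; Q1=10.56, Q2=8.44; dissipated=0.469
Op 2: CLOSE 3-1: Q_total=17.56, C_total=9.00, V=1.95; Q3=7.80, Q1=9.75; dissipated=0.145
Op 3: GROUND 4: Q4=0; energy lost=40.000
Op 4: CLOSE 2-3: Q_total=16.25, C_total=8.00, V=2.03; Q2=8.12, Q3=8.12; dissipated=0.026
Op 5: CLOSE 2-3: Q_total=16.25, C_total=8.00, V=2.03; Q2=8.12, Q3=8.12; dissipated=0.000
Total dissipated: 40.640 μJ

Answer: 40.64 μJ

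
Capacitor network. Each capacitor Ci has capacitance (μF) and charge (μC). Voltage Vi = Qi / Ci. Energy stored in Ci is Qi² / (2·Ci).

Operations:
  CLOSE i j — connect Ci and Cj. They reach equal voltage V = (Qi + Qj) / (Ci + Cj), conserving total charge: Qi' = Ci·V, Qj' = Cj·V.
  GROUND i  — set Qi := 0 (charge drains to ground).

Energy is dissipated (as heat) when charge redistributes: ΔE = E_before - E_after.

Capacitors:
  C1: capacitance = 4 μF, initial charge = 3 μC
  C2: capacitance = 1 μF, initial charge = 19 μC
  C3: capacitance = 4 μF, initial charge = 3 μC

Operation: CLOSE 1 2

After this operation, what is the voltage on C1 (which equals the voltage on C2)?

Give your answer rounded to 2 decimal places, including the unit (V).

Initial: C1(4μF, Q=3μC, V=0.75V), C2(1μF, Q=19μC, V=19.00V), C3(4μF, Q=3μC, V=0.75V)
Op 1: CLOSE 1-2: Q_total=22.00, C_total=5.00, V=4.40; Q1=17.60, Q2=4.40; dissipated=133.225

Answer: 4.40 V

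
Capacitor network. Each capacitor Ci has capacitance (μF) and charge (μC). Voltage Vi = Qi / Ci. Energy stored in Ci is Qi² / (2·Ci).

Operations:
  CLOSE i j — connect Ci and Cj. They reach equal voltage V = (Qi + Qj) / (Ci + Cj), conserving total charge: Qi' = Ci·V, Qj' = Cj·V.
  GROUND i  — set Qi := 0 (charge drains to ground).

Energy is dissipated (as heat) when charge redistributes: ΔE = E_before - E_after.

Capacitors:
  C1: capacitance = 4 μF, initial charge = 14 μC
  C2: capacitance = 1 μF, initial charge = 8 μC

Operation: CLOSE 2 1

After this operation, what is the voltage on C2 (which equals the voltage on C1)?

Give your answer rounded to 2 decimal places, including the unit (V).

Answer: 4.40 V

Derivation:
Initial: C1(4μF, Q=14μC, V=3.50V), C2(1μF, Q=8μC, V=8.00V)
Op 1: CLOSE 2-1: Q_total=22.00, C_total=5.00, V=4.40; Q2=4.40, Q1=17.60; dissipated=8.100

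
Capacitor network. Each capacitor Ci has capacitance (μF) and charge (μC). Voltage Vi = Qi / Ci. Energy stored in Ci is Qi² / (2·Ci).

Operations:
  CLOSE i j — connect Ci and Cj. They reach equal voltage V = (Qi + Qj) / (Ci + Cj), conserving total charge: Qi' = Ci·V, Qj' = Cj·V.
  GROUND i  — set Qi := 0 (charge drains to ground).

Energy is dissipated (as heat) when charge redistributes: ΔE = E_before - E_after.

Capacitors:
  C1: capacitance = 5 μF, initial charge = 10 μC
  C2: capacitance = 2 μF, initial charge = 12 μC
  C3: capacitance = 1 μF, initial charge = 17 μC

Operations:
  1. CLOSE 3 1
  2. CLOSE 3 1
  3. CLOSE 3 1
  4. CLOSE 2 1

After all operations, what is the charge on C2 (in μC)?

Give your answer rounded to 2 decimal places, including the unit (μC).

Initial: C1(5μF, Q=10μC, V=2.00V), C2(2μF, Q=12μC, V=6.00V), C3(1μF, Q=17μC, V=17.00V)
Op 1: CLOSE 3-1: Q_total=27.00, C_total=6.00, V=4.50; Q3=4.50, Q1=22.50; dissipated=93.750
Op 2: CLOSE 3-1: Q_total=27.00, C_total=6.00, V=4.50; Q3=4.50, Q1=22.50; dissipated=0.000
Op 3: CLOSE 3-1: Q_total=27.00, C_total=6.00, V=4.50; Q3=4.50, Q1=22.50; dissipated=0.000
Op 4: CLOSE 2-1: Q_total=34.50, C_total=7.00, V=4.93; Q2=9.86, Q1=24.64; dissipated=1.607
Final charges: Q1=24.64, Q2=9.86, Q3=4.50

Answer: 9.86 μC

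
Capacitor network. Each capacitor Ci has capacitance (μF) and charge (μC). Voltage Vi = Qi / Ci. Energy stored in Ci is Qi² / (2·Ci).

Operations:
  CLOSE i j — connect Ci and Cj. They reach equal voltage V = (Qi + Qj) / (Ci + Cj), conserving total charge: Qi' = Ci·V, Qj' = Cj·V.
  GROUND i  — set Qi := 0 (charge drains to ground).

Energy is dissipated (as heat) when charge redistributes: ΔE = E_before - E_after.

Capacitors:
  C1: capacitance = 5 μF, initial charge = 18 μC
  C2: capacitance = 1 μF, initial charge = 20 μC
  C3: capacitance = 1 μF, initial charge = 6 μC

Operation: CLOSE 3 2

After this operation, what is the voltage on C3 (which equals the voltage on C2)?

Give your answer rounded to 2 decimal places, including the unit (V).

Initial: C1(5μF, Q=18μC, V=3.60V), C2(1μF, Q=20μC, V=20.00V), C3(1μF, Q=6μC, V=6.00V)
Op 1: CLOSE 3-2: Q_total=26.00, C_total=2.00, V=13.00; Q3=13.00, Q2=13.00; dissipated=49.000

Answer: 13.00 V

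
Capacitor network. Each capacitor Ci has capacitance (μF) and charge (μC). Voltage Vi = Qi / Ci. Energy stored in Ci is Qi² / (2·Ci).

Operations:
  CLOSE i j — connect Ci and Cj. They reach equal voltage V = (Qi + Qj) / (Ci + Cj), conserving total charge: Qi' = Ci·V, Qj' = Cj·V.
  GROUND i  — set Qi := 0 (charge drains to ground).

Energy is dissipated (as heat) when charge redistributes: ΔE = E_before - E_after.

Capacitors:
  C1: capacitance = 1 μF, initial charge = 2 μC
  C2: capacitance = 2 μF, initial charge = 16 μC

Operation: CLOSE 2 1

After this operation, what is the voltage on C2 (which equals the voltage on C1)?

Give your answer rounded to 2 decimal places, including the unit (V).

Answer: 6.00 V

Derivation:
Initial: C1(1μF, Q=2μC, V=2.00V), C2(2μF, Q=16μC, V=8.00V)
Op 1: CLOSE 2-1: Q_total=18.00, C_total=3.00, V=6.00; Q2=12.00, Q1=6.00; dissipated=12.000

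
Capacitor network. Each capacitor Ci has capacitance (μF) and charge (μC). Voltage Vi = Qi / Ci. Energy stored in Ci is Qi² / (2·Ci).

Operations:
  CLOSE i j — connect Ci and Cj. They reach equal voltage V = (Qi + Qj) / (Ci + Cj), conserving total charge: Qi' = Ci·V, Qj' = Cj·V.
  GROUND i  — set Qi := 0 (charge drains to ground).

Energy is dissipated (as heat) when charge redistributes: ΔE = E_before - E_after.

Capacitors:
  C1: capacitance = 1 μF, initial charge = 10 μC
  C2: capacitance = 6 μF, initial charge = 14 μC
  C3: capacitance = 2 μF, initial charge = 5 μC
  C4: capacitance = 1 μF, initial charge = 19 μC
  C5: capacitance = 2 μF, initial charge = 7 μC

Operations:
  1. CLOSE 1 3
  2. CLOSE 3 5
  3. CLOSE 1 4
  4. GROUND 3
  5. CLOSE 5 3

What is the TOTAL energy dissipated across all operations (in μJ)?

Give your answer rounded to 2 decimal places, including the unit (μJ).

Answer: 95.97 μJ

Derivation:
Initial: C1(1μF, Q=10μC, V=10.00V), C2(6μF, Q=14μC, V=2.33V), C3(2μF, Q=5μC, V=2.50V), C4(1μF, Q=19μC, V=19.00V), C5(2μF, Q=7μC, V=3.50V)
Op 1: CLOSE 1-3: Q_total=15.00, C_total=3.00, V=5.00; Q1=5.00, Q3=10.00; dissipated=18.750
Op 2: CLOSE 3-5: Q_total=17.00, C_total=4.00, V=4.25; Q3=8.50, Q5=8.50; dissipated=1.125
Op 3: CLOSE 1-4: Q_total=24.00, C_total=2.00, V=12.00; Q1=12.00, Q4=12.00; dissipated=49.000
Op 4: GROUND 3: Q3=0; energy lost=18.062
Op 5: CLOSE 5-3: Q_total=8.50, C_total=4.00, V=2.12; Q5=4.25, Q3=4.25; dissipated=9.031
Total dissipated: 95.969 μJ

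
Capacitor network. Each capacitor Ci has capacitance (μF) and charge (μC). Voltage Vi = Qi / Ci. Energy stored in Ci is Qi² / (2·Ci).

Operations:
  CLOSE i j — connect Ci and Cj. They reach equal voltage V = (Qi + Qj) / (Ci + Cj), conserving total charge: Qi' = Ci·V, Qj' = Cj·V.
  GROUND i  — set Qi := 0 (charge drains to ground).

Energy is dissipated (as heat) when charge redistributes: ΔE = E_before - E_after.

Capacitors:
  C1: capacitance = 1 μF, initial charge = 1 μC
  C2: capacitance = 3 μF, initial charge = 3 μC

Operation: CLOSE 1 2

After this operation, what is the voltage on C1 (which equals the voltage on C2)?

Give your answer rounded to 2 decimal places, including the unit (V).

Answer: 1.00 V

Derivation:
Initial: C1(1μF, Q=1μC, V=1.00V), C2(3μF, Q=3μC, V=1.00V)
Op 1: CLOSE 1-2: Q_total=4.00, C_total=4.00, V=1.00; Q1=1.00, Q2=3.00; dissipated=0.000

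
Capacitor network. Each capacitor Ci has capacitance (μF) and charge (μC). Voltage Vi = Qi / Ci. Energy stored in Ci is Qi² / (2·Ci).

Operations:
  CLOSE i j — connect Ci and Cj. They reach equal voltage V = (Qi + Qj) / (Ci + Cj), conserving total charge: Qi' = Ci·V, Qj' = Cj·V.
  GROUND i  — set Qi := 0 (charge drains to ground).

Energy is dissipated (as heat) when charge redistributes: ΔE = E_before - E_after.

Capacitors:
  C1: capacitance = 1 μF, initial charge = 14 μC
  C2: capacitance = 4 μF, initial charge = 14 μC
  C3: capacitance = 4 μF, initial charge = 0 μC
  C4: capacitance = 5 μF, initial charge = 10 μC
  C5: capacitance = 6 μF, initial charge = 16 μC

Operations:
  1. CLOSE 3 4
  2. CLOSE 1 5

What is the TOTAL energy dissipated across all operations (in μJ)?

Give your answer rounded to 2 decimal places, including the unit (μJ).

Answer: 59.49 μJ

Derivation:
Initial: C1(1μF, Q=14μC, V=14.00V), C2(4μF, Q=14μC, V=3.50V), C3(4μF, Q=0μC, V=0.00V), C4(5μF, Q=10μC, V=2.00V), C5(6μF, Q=16μC, V=2.67V)
Op 1: CLOSE 3-4: Q_total=10.00, C_total=9.00, V=1.11; Q3=4.44, Q4=5.56; dissipated=4.444
Op 2: CLOSE 1-5: Q_total=30.00, C_total=7.00, V=4.29; Q1=4.29, Q5=25.71; dissipated=55.048
Total dissipated: 59.492 μJ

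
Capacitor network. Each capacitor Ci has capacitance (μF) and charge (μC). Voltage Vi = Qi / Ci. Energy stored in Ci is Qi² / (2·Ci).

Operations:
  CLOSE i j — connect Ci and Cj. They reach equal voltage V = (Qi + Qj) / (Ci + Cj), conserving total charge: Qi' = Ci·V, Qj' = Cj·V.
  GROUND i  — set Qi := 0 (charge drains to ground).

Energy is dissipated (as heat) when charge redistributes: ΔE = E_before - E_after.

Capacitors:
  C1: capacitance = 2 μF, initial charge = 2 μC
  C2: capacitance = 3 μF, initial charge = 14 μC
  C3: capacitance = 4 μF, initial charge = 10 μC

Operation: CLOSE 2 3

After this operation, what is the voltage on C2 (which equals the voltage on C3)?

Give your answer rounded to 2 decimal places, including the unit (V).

Answer: 3.43 V

Derivation:
Initial: C1(2μF, Q=2μC, V=1.00V), C2(3μF, Q=14μC, V=4.67V), C3(4μF, Q=10μC, V=2.50V)
Op 1: CLOSE 2-3: Q_total=24.00, C_total=7.00, V=3.43; Q2=10.29, Q3=13.71; dissipated=4.024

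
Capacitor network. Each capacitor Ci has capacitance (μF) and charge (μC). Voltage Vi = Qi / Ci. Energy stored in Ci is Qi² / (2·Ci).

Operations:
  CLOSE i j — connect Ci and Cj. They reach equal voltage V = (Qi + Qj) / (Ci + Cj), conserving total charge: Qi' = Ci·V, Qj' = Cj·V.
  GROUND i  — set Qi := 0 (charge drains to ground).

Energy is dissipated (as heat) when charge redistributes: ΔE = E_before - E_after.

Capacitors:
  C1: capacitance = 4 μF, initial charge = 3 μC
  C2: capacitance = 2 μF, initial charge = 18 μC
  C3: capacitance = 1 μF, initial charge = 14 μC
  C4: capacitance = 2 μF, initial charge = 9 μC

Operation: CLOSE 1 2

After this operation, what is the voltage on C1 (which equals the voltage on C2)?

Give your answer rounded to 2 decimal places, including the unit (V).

Initial: C1(4μF, Q=3μC, V=0.75V), C2(2μF, Q=18μC, V=9.00V), C3(1μF, Q=14μC, V=14.00V), C4(2μF, Q=9μC, V=4.50V)
Op 1: CLOSE 1-2: Q_total=21.00, C_total=6.00, V=3.50; Q1=14.00, Q2=7.00; dissipated=45.375

Answer: 3.50 V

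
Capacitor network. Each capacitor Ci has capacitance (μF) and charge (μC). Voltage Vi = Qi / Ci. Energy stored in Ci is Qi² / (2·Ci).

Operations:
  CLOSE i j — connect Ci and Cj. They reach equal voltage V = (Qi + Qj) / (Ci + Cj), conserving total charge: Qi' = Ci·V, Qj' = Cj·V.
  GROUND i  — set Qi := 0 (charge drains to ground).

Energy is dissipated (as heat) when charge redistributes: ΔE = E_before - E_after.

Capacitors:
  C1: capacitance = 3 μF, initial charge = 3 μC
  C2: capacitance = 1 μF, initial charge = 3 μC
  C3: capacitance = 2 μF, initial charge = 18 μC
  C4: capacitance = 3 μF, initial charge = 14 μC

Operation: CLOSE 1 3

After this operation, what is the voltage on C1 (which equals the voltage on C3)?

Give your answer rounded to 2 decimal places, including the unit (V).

Initial: C1(3μF, Q=3μC, V=1.00V), C2(1μF, Q=3μC, V=3.00V), C3(2μF, Q=18μC, V=9.00V), C4(3μF, Q=14μC, V=4.67V)
Op 1: CLOSE 1-3: Q_total=21.00, C_total=5.00, V=4.20; Q1=12.60, Q3=8.40; dissipated=38.400

Answer: 4.20 V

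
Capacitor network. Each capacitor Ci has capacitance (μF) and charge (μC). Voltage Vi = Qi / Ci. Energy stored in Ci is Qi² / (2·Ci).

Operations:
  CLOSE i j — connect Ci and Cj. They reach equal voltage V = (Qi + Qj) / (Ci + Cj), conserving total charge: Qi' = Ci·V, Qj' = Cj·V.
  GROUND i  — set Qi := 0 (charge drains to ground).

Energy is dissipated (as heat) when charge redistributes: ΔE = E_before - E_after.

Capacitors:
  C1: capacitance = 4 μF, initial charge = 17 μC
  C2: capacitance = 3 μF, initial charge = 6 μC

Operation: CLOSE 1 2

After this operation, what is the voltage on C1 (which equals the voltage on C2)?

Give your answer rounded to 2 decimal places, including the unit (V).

Answer: 3.29 V

Derivation:
Initial: C1(4μF, Q=17μC, V=4.25V), C2(3μF, Q=6μC, V=2.00V)
Op 1: CLOSE 1-2: Q_total=23.00, C_total=7.00, V=3.29; Q1=13.14, Q2=9.86; dissipated=4.339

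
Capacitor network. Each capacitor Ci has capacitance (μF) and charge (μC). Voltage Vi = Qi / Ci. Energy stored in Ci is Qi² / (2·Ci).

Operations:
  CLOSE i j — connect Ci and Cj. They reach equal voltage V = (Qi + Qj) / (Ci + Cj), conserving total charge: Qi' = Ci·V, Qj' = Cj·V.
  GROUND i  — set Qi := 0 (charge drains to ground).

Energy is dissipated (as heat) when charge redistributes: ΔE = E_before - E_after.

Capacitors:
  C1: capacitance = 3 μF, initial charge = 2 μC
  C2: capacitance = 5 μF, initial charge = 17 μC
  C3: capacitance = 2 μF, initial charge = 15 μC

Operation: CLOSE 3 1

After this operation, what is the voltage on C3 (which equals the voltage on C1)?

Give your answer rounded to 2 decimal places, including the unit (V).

Initial: C1(3μF, Q=2μC, V=0.67V), C2(5μF, Q=17μC, V=3.40V), C3(2μF, Q=15μC, V=7.50V)
Op 1: CLOSE 3-1: Q_total=17.00, C_total=5.00, V=3.40; Q3=6.80, Q1=10.20; dissipated=28.017

Answer: 3.40 V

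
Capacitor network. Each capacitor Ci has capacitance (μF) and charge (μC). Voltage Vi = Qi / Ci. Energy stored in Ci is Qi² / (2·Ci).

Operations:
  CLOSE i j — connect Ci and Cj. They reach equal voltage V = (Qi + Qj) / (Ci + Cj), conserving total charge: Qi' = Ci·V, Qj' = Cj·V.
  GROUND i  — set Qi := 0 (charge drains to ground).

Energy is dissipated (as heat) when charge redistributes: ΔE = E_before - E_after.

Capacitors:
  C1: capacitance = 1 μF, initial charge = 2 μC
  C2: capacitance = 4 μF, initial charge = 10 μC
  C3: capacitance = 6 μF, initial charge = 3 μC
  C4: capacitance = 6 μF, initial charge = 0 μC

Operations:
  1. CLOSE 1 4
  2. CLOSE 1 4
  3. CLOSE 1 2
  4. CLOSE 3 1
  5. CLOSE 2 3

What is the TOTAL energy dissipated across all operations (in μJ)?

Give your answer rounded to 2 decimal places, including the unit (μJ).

Initial: C1(1μF, Q=2μC, V=2.00V), C2(4μF, Q=10μC, V=2.50V), C3(6μF, Q=3μC, V=0.50V), C4(6μF, Q=0μC, V=0.00V)
Op 1: CLOSE 1-4: Q_total=2.00, C_total=7.00, V=0.29; Q1=0.29, Q4=1.71; dissipated=1.714
Op 2: CLOSE 1-4: Q_total=2.00, C_total=7.00, V=0.29; Q1=0.29, Q4=1.71; dissipated=0.000
Op 3: CLOSE 1-2: Q_total=10.29, C_total=5.00, V=2.06; Q1=2.06, Q2=8.23; dissipated=1.961
Op 4: CLOSE 3-1: Q_total=5.06, C_total=7.00, V=0.72; Q3=4.33, Q1=0.72; dissipated=1.039
Op 5: CLOSE 2-3: Q_total=12.56, C_total=10.00, V=1.26; Q2=5.03, Q3=7.54; dissipated=2.138
Total dissipated: 6.852 μJ

Answer: 6.85 μJ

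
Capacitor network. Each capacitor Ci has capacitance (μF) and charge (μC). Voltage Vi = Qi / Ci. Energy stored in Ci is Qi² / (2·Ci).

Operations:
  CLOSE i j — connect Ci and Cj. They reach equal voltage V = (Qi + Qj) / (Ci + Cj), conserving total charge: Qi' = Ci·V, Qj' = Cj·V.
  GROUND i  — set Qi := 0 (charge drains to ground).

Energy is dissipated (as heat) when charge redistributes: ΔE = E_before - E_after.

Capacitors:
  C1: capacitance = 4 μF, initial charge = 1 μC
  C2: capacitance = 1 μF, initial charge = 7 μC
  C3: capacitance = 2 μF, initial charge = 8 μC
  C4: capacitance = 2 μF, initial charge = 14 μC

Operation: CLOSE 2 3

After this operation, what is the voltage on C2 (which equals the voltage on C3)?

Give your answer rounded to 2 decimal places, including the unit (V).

Initial: C1(4μF, Q=1μC, V=0.25V), C2(1μF, Q=7μC, V=7.00V), C3(2μF, Q=8μC, V=4.00V), C4(2μF, Q=14μC, V=7.00V)
Op 1: CLOSE 2-3: Q_total=15.00, C_total=3.00, V=5.00; Q2=5.00, Q3=10.00; dissipated=3.000

Answer: 5.00 V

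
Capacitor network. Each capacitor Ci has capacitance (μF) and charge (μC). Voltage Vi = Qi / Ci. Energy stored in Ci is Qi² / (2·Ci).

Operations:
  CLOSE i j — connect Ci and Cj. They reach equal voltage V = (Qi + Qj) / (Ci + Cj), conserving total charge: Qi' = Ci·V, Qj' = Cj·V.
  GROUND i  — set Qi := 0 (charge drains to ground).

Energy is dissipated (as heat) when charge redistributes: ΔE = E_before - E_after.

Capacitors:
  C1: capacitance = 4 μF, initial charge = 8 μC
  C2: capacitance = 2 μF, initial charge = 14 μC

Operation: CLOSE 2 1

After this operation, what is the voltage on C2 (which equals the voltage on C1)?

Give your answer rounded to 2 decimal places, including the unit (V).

Initial: C1(4μF, Q=8μC, V=2.00V), C2(2μF, Q=14μC, V=7.00V)
Op 1: CLOSE 2-1: Q_total=22.00, C_total=6.00, V=3.67; Q2=7.33, Q1=14.67; dissipated=16.667

Answer: 3.67 V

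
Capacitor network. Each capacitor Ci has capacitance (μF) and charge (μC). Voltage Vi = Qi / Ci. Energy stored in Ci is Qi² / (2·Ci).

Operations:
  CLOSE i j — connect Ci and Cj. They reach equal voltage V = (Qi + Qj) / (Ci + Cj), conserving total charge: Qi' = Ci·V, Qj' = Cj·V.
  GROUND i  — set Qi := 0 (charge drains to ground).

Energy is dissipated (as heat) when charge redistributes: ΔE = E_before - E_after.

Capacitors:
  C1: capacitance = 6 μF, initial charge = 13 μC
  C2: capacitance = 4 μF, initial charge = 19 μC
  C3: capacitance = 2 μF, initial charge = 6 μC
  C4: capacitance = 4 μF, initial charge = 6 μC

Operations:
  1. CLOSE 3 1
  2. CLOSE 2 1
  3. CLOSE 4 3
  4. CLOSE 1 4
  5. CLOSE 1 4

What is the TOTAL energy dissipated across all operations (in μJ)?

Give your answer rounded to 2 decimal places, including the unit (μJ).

Answer: 10.62 μJ

Derivation:
Initial: C1(6μF, Q=13μC, V=2.17V), C2(4μF, Q=19μC, V=4.75V), C3(2μF, Q=6μC, V=3.00V), C4(4μF, Q=6μC, V=1.50V)
Op 1: CLOSE 3-1: Q_total=19.00, C_total=8.00, V=2.38; Q3=4.75, Q1=14.25; dissipated=0.521
Op 2: CLOSE 2-1: Q_total=33.25, C_total=10.00, V=3.33; Q2=13.30, Q1=19.95; dissipated=6.769
Op 3: CLOSE 4-3: Q_total=10.75, C_total=6.00, V=1.79; Q4=7.17, Q3=3.58; dissipated=0.510
Op 4: CLOSE 1-4: Q_total=27.12, C_total=10.00, V=2.71; Q1=16.27, Q4=10.85; dissipated=2.821
Op 5: CLOSE 1-4: Q_total=27.12, C_total=10.00, V=2.71; Q1=16.27, Q4=10.85; dissipated=0.000
Total dissipated: 10.621 μJ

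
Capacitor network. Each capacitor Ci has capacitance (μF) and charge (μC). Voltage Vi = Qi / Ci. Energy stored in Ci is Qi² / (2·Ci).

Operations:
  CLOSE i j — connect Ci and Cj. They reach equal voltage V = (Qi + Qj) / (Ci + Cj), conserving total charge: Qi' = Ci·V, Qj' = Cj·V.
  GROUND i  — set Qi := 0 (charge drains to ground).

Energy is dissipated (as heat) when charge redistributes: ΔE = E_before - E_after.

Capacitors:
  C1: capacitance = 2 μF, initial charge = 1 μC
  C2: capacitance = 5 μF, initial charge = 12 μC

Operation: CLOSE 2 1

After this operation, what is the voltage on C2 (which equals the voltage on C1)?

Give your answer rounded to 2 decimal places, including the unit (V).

Answer: 1.86 V

Derivation:
Initial: C1(2μF, Q=1μC, V=0.50V), C2(5μF, Q=12μC, V=2.40V)
Op 1: CLOSE 2-1: Q_total=13.00, C_total=7.00, V=1.86; Q2=9.29, Q1=3.71; dissipated=2.579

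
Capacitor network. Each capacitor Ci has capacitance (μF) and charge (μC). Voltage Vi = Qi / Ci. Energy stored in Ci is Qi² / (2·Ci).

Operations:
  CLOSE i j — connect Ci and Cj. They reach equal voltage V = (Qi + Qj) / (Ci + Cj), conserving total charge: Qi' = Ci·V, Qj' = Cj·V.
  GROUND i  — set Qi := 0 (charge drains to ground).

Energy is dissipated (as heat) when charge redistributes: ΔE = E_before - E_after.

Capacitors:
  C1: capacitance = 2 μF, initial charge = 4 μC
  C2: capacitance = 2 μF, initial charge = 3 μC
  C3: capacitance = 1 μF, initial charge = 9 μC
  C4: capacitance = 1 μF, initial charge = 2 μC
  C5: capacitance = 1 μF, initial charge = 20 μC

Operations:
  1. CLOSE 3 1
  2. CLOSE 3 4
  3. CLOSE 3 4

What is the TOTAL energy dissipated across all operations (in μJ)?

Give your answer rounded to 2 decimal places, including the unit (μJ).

Answer: 17.69 μJ

Derivation:
Initial: C1(2μF, Q=4μC, V=2.00V), C2(2μF, Q=3μC, V=1.50V), C3(1μF, Q=9μC, V=9.00V), C4(1μF, Q=2μC, V=2.00V), C5(1μF, Q=20μC, V=20.00V)
Op 1: CLOSE 3-1: Q_total=13.00, C_total=3.00, V=4.33; Q3=4.33, Q1=8.67; dissipated=16.333
Op 2: CLOSE 3-4: Q_total=6.33, C_total=2.00, V=3.17; Q3=3.17, Q4=3.17; dissipated=1.361
Op 3: CLOSE 3-4: Q_total=6.33, C_total=2.00, V=3.17; Q3=3.17, Q4=3.17; dissipated=0.000
Total dissipated: 17.694 μJ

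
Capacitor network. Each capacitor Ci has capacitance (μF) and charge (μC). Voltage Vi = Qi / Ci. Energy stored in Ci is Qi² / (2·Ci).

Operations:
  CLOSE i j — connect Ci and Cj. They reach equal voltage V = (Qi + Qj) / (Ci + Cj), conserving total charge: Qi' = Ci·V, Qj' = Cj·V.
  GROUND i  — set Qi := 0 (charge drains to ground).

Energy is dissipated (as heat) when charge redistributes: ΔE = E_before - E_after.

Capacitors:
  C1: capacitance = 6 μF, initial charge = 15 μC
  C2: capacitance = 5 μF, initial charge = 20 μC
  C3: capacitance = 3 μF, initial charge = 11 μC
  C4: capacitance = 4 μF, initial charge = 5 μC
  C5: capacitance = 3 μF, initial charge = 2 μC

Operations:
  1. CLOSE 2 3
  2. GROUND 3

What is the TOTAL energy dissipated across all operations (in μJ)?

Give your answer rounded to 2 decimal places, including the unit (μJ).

Initial: C1(6μF, Q=15μC, V=2.50V), C2(5μF, Q=20μC, V=4.00V), C3(3μF, Q=11μC, V=3.67V), C4(4μF, Q=5μC, V=1.25V), C5(3μF, Q=2μC, V=0.67V)
Op 1: CLOSE 2-3: Q_total=31.00, C_total=8.00, V=3.88; Q2=19.38, Q3=11.62; dissipated=0.104
Op 2: GROUND 3: Q3=0; energy lost=22.523
Total dissipated: 22.628 μJ

Answer: 22.63 μJ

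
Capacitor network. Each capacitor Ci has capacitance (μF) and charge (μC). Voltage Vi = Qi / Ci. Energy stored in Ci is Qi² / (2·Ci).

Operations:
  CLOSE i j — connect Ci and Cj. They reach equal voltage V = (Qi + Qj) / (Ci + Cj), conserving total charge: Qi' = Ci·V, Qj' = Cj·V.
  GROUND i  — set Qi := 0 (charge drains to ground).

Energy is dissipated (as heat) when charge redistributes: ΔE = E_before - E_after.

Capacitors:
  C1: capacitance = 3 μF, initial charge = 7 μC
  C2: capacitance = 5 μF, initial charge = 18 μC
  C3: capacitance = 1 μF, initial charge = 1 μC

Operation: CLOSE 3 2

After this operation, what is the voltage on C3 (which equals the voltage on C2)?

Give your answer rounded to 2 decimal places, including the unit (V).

Initial: C1(3μF, Q=7μC, V=2.33V), C2(5μF, Q=18μC, V=3.60V), C3(1μF, Q=1μC, V=1.00V)
Op 1: CLOSE 3-2: Q_total=19.00, C_total=6.00, V=3.17; Q3=3.17, Q2=15.83; dissipated=2.817

Answer: 3.17 V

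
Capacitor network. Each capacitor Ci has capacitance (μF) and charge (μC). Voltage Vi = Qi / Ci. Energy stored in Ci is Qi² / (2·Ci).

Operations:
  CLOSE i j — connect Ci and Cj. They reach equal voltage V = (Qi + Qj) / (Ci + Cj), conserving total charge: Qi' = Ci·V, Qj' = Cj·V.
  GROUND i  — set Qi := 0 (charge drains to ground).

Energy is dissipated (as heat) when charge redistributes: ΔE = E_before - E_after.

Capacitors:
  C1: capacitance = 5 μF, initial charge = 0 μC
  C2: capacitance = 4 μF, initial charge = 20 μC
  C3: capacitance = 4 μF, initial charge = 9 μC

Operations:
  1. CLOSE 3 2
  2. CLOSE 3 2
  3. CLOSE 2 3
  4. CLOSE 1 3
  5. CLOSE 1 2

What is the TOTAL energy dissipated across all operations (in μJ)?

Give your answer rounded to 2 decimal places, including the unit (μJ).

Initial: C1(5μF, Q=0μC, V=0.00V), C2(4μF, Q=20μC, V=5.00V), C3(4μF, Q=9μC, V=2.25V)
Op 1: CLOSE 3-2: Q_total=29.00, C_total=8.00, V=3.62; Q3=14.50, Q2=14.50; dissipated=7.562
Op 2: CLOSE 3-2: Q_total=29.00, C_total=8.00, V=3.62; Q3=14.50, Q2=14.50; dissipated=0.000
Op 3: CLOSE 2-3: Q_total=29.00, C_total=8.00, V=3.62; Q2=14.50, Q3=14.50; dissipated=0.000
Op 4: CLOSE 1-3: Q_total=14.50, C_total=9.00, V=1.61; Q1=8.06, Q3=6.44; dissipated=14.601
Op 5: CLOSE 1-2: Q_total=22.56, C_total=9.00, V=2.51; Q1=12.53, Q2=10.02; dissipated=4.506
Total dissipated: 26.670 μJ

Answer: 26.67 μJ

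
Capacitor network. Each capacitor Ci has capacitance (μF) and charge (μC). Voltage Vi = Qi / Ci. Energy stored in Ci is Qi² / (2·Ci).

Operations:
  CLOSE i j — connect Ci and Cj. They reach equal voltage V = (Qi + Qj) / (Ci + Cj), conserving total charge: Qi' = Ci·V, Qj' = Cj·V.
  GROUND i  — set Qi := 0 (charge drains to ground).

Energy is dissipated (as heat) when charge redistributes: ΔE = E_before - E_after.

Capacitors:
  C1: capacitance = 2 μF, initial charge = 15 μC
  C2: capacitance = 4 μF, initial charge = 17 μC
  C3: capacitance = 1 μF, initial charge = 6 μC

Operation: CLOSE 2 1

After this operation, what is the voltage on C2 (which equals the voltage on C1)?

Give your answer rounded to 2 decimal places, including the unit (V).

Initial: C1(2μF, Q=15μC, V=7.50V), C2(4μF, Q=17μC, V=4.25V), C3(1μF, Q=6μC, V=6.00V)
Op 1: CLOSE 2-1: Q_total=32.00, C_total=6.00, V=5.33; Q2=21.33, Q1=10.67; dissipated=7.042

Answer: 5.33 V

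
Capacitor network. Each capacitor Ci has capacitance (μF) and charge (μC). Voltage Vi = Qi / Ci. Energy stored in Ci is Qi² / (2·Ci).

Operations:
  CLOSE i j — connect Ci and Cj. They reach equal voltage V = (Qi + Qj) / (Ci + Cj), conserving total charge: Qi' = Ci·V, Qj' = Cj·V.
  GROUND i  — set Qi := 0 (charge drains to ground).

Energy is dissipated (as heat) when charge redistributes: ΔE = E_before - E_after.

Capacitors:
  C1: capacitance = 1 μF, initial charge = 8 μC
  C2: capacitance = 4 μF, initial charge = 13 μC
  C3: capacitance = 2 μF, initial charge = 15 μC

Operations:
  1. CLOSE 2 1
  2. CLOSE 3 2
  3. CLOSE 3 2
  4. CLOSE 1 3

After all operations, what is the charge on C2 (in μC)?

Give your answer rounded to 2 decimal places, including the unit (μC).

Answer: 21.20 μC

Derivation:
Initial: C1(1μF, Q=8μC, V=8.00V), C2(4μF, Q=13μC, V=3.25V), C3(2μF, Q=15μC, V=7.50V)
Op 1: CLOSE 2-1: Q_total=21.00, C_total=5.00, V=4.20; Q2=16.80, Q1=4.20; dissipated=9.025
Op 2: CLOSE 3-2: Q_total=31.80, C_total=6.00, V=5.30; Q3=10.60, Q2=21.20; dissipated=7.260
Op 3: CLOSE 3-2: Q_total=31.80, C_total=6.00, V=5.30; Q3=10.60, Q2=21.20; dissipated=0.000
Op 4: CLOSE 1-3: Q_total=14.80, C_total=3.00, V=4.93; Q1=4.93, Q3=9.87; dissipated=0.403
Final charges: Q1=4.93, Q2=21.20, Q3=9.87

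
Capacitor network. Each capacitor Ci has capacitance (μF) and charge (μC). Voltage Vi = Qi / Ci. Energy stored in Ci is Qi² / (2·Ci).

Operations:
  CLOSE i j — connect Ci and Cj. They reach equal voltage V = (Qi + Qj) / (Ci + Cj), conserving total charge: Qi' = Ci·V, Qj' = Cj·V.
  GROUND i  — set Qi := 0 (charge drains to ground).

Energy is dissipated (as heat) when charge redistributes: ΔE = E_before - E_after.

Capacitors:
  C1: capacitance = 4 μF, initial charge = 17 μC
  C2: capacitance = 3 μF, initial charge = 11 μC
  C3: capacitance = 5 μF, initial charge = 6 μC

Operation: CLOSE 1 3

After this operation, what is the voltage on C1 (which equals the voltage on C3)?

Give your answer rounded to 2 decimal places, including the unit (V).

Initial: C1(4μF, Q=17μC, V=4.25V), C2(3μF, Q=11μC, V=3.67V), C3(5μF, Q=6μC, V=1.20V)
Op 1: CLOSE 1-3: Q_total=23.00, C_total=9.00, V=2.56; Q1=10.22, Q3=12.78; dissipated=10.336

Answer: 2.56 V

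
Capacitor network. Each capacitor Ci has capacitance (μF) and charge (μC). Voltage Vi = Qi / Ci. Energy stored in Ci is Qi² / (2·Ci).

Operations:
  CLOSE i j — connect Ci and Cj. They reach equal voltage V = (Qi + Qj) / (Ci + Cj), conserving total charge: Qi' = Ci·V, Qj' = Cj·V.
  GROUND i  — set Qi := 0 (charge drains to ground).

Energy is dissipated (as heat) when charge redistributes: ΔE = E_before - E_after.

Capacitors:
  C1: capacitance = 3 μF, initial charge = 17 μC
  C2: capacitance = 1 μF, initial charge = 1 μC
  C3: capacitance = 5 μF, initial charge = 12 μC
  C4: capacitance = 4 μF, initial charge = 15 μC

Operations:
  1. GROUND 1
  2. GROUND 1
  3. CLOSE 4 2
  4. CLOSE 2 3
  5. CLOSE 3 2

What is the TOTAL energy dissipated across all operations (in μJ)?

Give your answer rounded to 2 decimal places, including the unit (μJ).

Answer: 51.46 μJ

Derivation:
Initial: C1(3μF, Q=17μC, V=5.67V), C2(1μF, Q=1μC, V=1.00V), C3(5μF, Q=12μC, V=2.40V), C4(4μF, Q=15μC, V=3.75V)
Op 1: GROUND 1: Q1=0; energy lost=48.167
Op 2: GROUND 1: Q1=0; energy lost=0.000
Op 3: CLOSE 4-2: Q_total=16.00, C_total=5.00, V=3.20; Q4=12.80, Q2=3.20; dissipated=3.025
Op 4: CLOSE 2-3: Q_total=15.20, C_total=6.00, V=2.53; Q2=2.53, Q3=12.67; dissipated=0.267
Op 5: CLOSE 3-2: Q_total=15.20, C_total=6.00, V=2.53; Q3=12.67, Q2=2.53; dissipated=0.000
Total dissipated: 51.458 μJ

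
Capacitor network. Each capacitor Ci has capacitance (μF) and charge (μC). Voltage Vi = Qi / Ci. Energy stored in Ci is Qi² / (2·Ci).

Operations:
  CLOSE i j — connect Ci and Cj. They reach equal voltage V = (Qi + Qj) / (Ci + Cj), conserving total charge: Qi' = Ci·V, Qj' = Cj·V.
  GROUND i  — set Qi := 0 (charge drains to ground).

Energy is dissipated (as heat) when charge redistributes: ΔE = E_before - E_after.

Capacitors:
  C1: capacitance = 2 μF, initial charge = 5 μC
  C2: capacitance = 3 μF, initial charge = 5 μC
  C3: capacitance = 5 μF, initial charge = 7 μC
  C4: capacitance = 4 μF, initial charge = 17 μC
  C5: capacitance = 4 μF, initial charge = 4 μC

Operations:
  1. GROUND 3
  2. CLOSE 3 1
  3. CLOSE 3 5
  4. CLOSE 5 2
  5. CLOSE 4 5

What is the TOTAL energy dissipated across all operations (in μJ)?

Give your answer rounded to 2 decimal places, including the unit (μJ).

Initial: C1(2μF, Q=5μC, V=2.50V), C2(3μF, Q=5μC, V=1.67V), C3(5μF, Q=7μC, V=1.40V), C4(4μF, Q=17μC, V=4.25V), C5(4μF, Q=4μC, V=1.00V)
Op 1: GROUND 3: Q3=0; energy lost=4.900
Op 2: CLOSE 3-1: Q_total=5.00, C_total=7.00, V=0.71; Q3=3.57, Q1=1.43; dissipated=4.464
Op 3: CLOSE 3-5: Q_total=7.57, C_total=9.00, V=0.84; Q3=4.21, Q5=3.37; dissipated=0.091
Op 4: CLOSE 5-2: Q_total=8.37, C_total=7.00, V=1.20; Q5=4.78, Q2=3.59; dissipated=0.584
Op 5: CLOSE 4-5: Q_total=21.78, C_total=8.00, V=2.72; Q4=10.89, Q5=10.89; dissipated=9.333
Total dissipated: 19.372 μJ

Answer: 19.37 μJ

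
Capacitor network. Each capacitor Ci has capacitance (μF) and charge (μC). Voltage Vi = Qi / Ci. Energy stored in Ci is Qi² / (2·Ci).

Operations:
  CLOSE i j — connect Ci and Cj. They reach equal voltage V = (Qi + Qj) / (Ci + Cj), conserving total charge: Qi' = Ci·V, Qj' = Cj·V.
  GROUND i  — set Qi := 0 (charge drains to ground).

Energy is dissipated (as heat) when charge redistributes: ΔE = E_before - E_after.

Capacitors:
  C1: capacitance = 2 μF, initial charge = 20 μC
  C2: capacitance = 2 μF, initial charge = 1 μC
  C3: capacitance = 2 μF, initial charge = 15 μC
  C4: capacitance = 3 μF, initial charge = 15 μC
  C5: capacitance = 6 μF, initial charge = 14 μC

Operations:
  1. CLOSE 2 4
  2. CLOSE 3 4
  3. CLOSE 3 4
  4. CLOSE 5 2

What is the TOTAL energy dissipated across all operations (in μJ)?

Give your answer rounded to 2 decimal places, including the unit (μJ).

Answer: 23.81 μJ

Derivation:
Initial: C1(2μF, Q=20μC, V=10.00V), C2(2μF, Q=1μC, V=0.50V), C3(2μF, Q=15μC, V=7.50V), C4(3μF, Q=15μC, V=5.00V), C5(6μF, Q=14μC, V=2.33V)
Op 1: CLOSE 2-4: Q_total=16.00, C_total=5.00, V=3.20; Q2=6.40, Q4=9.60; dissipated=12.150
Op 2: CLOSE 3-4: Q_total=24.60, C_total=5.00, V=4.92; Q3=9.84, Q4=14.76; dissipated=11.094
Op 3: CLOSE 3-4: Q_total=24.60, C_total=5.00, V=4.92; Q3=9.84, Q4=14.76; dissipated=0.000
Op 4: CLOSE 5-2: Q_total=20.40, C_total=8.00, V=2.55; Q5=15.30, Q2=5.10; dissipated=0.563
Total dissipated: 23.807 μJ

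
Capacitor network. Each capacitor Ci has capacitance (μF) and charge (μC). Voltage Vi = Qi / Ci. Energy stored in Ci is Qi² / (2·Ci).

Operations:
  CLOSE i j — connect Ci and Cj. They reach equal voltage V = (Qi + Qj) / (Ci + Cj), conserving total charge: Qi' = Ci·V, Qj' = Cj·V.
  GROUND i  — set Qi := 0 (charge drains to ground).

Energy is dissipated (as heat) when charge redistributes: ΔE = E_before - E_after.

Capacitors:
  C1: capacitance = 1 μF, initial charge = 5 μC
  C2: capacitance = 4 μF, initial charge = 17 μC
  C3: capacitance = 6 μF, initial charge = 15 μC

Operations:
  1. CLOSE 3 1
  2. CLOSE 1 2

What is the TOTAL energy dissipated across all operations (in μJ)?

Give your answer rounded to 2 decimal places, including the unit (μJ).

Answer: 3.45 μJ

Derivation:
Initial: C1(1μF, Q=5μC, V=5.00V), C2(4μF, Q=17μC, V=4.25V), C3(6μF, Q=15μC, V=2.50V)
Op 1: CLOSE 3-1: Q_total=20.00, C_total=7.00, V=2.86; Q3=17.14, Q1=2.86; dissipated=2.679
Op 2: CLOSE 1-2: Q_total=19.86, C_total=5.00, V=3.97; Q1=3.97, Q2=15.89; dissipated=0.776
Total dissipated: 3.455 μJ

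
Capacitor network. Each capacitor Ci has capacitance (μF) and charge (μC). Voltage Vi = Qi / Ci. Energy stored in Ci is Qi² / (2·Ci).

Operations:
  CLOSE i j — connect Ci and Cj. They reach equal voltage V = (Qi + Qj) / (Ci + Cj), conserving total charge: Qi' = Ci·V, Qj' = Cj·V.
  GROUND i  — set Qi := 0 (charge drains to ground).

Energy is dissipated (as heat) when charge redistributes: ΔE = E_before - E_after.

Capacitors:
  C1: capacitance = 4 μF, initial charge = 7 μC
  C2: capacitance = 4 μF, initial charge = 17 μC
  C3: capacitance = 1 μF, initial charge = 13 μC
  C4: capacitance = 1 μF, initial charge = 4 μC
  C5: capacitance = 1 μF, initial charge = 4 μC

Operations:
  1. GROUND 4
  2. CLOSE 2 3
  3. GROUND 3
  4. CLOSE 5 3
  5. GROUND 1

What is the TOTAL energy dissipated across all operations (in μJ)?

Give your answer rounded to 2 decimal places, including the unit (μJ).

Initial: C1(4μF, Q=7μC, V=1.75V), C2(4μF, Q=17μC, V=4.25V), C3(1μF, Q=13μC, V=13.00V), C4(1μF, Q=4μC, V=4.00V), C5(1μF, Q=4μC, V=4.00V)
Op 1: GROUND 4: Q4=0; energy lost=8.000
Op 2: CLOSE 2-3: Q_total=30.00, C_total=5.00, V=6.00; Q2=24.00, Q3=6.00; dissipated=30.625
Op 3: GROUND 3: Q3=0; energy lost=18.000
Op 4: CLOSE 5-3: Q_total=4.00, C_total=2.00, V=2.00; Q5=2.00, Q3=2.00; dissipated=4.000
Op 5: GROUND 1: Q1=0; energy lost=6.125
Total dissipated: 66.750 μJ

Answer: 66.75 μJ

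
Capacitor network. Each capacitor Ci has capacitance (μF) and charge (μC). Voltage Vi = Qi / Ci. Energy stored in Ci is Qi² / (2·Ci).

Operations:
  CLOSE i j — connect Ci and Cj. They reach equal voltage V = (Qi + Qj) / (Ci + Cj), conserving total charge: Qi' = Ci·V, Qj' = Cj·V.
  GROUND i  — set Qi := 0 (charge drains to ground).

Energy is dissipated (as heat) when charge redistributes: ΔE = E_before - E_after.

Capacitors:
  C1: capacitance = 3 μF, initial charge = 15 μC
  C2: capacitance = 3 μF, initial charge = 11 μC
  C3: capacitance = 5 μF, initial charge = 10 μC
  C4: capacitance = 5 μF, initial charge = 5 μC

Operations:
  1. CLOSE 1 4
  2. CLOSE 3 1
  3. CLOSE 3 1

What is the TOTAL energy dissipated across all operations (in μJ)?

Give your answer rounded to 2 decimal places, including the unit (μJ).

Initial: C1(3μF, Q=15μC, V=5.00V), C2(3μF, Q=11μC, V=3.67V), C3(5μF, Q=10μC, V=2.00V), C4(5μF, Q=5μC, V=1.00V)
Op 1: CLOSE 1-4: Q_total=20.00, C_total=8.00, V=2.50; Q1=7.50, Q4=12.50; dissipated=15.000
Op 2: CLOSE 3-1: Q_total=17.50, C_total=8.00, V=2.19; Q3=10.94, Q1=6.56; dissipated=0.234
Op 3: CLOSE 3-1: Q_total=17.50, C_total=8.00, V=2.19; Q3=10.94, Q1=6.56; dissipated=0.000
Total dissipated: 15.234 μJ

Answer: 15.23 μJ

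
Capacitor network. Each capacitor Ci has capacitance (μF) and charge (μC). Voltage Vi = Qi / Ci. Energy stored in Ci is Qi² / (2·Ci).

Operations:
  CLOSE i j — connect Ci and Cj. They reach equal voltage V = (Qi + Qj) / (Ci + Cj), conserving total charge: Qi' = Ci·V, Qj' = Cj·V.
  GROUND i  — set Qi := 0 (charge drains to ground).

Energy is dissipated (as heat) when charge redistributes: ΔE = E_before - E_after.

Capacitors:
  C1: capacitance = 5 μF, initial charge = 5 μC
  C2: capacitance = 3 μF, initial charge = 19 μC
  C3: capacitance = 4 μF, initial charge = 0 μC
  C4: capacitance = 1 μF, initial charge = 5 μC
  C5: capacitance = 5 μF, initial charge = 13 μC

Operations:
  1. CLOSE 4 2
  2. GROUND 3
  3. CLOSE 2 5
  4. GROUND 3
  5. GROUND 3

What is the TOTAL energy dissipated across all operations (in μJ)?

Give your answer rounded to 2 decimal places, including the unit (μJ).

Initial: C1(5μF, Q=5μC, V=1.00V), C2(3μF, Q=19μC, V=6.33V), C3(4μF, Q=0μC, V=0.00V), C4(1μF, Q=5μC, V=5.00V), C5(5μF, Q=13μC, V=2.60V)
Op 1: CLOSE 4-2: Q_total=24.00, C_total=4.00, V=6.00; Q4=6.00, Q2=18.00; dissipated=0.667
Op 2: GROUND 3: Q3=0; energy lost=0.000
Op 3: CLOSE 2-5: Q_total=31.00, C_total=8.00, V=3.88; Q2=11.62, Q5=19.38; dissipated=10.838
Op 4: GROUND 3: Q3=0; energy lost=0.000
Op 5: GROUND 3: Q3=0; energy lost=0.000
Total dissipated: 11.504 μJ

Answer: 11.50 μJ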